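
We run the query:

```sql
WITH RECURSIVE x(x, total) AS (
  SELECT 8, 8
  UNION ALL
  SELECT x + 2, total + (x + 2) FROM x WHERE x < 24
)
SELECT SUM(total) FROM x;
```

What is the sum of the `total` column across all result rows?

Base: x=8, total=8.
Iteration 1: 8 < 24 holds -> x = 8 + 2 = 10, total = 8 + 10 = 18.
Iteration 2: 10 < 24 holds -> x = 10 + 2 = 12, total = 18 + 12 = 30.
Iteration 3: 12 < 24 holds -> x = 12 + 2 = 14, total = 30 + 14 = 44.
Iteration 4: 14 < 24 holds -> x = 14 + 2 = 16, total = 44 + 16 = 60.
Iteration 5: 16 < 24 holds -> x = 16 + 2 = 18, total = 60 + 18 = 78.
Iteration 6: 18 < 24 holds -> x = 18 + 2 = 20, total = 78 + 20 = 98.
Iteration 7: 20 < 24 holds -> x = 20 + 2 = 22, total = 98 + 22 = 120.
Iteration 8: 22 < 24 holds -> x = 22 + 2 = 24, total = 120 + 24 = 144.
Iteration 9: 24 < 24 fails; recursion stops.
SUM(total) = 8 + 18 + 30 + 44 + 60 + 78 + 98 + 120 + 144 = 600.

600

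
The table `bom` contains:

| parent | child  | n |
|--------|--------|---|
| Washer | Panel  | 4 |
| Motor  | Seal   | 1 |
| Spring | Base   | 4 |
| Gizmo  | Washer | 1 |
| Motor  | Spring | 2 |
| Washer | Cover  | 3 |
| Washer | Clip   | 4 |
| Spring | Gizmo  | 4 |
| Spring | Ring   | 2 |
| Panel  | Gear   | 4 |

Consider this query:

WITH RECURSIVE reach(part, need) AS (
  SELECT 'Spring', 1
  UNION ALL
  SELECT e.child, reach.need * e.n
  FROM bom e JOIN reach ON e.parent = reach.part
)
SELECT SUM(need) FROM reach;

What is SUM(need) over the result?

Base: (Spring, need=1).
Iteration 1: components of {Spring} -> Base = 1*4 = 4, Gizmo = 1*4 = 4, Ring = 1*2 = 2.
Iteration 2: components of {Base,Gizmo,Ring} -> Washer = 4*1 = 4.
Iteration 3: components of {Washer} -> Clip = 4*4 = 16, Cover = 4*3 = 12, Panel = 4*4 = 16.
Iteration 4: components of {Clip,Cover,Panel} -> Gear = 16*4 = 64.
Iteration 5: no further components; recursion stops.
SUM(need) = 1 + 2 + 4 + 4 + 4 + 12 + 16 + 16 + 64 = 123.

123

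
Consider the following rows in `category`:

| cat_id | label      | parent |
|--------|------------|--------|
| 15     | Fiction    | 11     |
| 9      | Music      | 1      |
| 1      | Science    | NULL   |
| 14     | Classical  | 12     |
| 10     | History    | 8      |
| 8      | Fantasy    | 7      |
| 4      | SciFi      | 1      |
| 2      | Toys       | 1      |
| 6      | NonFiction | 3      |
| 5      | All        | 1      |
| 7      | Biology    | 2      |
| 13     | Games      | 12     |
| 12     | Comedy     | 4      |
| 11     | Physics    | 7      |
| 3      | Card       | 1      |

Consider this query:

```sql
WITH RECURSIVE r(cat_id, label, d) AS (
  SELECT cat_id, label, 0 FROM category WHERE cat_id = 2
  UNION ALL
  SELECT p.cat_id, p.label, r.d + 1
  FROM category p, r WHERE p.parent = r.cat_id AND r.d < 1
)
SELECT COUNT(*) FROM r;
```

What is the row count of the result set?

2

Base: cat_id=2 (Toys) at d 0.
Iteration 1: rows with parent in {2} -> Biology (id 7, d 1).
Iteration 2: d < 1 fails for all current rows; recursion stops.
Total rows emitted: 2.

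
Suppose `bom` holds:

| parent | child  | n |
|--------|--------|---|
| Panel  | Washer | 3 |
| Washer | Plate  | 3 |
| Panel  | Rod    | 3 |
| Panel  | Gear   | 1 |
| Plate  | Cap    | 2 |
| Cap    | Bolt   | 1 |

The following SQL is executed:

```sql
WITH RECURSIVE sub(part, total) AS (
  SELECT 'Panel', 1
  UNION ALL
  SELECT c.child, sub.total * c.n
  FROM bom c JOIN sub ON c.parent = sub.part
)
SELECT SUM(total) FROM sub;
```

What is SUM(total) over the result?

Base: (Panel, total=1).
Iteration 1: components of {Panel} -> Gear = 1*1 = 1, Rod = 1*3 = 3, Washer = 1*3 = 3.
Iteration 2: components of {Gear,Rod,Washer} -> Plate = 3*3 = 9.
Iteration 3: components of {Plate} -> Cap = 9*2 = 18.
Iteration 4: components of {Cap} -> Bolt = 18*1 = 18.
Iteration 5: no further components; recursion stops.
SUM(total) = 1 + 3 + 3 + 1 + 9 + 18 + 18 = 53.

53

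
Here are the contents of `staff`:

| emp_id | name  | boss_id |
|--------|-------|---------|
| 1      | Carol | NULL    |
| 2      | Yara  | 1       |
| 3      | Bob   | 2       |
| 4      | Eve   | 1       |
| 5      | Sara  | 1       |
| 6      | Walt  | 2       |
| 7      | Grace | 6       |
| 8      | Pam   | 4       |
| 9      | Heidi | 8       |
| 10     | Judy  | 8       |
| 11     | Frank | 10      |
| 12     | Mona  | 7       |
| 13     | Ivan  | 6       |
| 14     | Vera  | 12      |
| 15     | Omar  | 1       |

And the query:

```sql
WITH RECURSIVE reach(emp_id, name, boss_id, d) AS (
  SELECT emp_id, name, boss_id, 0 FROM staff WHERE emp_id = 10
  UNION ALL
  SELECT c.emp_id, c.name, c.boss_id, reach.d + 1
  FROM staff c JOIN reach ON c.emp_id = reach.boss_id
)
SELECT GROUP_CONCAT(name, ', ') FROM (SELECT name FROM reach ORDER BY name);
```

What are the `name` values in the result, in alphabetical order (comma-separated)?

Carol, Eve, Judy, Pam

Base: emp_id=10 (Judy), boss_id=8, d 0.
Iteration 1: join on emp_id=8 -> Pam (id 8, boss_id=4, d 1).
Iteration 2: join on emp_id=4 -> Eve (id 4, boss_id=1, d 2).
Iteration 3: join on emp_id=1 -> Carol (id 1, boss_id=NULL, d 3).
Iteration 4: boss_id is NULL; no match; recursion stops.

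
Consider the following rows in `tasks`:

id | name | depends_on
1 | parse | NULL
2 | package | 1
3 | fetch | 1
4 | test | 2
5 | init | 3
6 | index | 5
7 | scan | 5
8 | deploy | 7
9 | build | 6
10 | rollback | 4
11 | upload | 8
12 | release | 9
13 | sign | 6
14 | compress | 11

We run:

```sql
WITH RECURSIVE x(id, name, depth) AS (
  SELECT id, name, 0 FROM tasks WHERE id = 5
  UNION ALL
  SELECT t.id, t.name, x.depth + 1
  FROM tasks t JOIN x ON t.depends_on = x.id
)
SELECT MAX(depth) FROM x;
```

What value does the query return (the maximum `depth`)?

4

Base: id=5 (init) at depth 0.
Iteration 1: rows with depends_on in {5} -> index (id 6, depth 1), scan (id 7, depth 1).
Iteration 2: rows with depends_on in {6,7} -> deploy (id 8, depth 2), build (id 9, depth 2), sign (id 13, depth 2).
Iteration 3: rows with depends_on in {8,9,13} -> upload (id 11, depth 3), release (id 12, depth 3).
Iteration 4: rows with depends_on in {11,12} -> compress (id 14, depth 4).
Iteration 5: no rows with depends_on in {14}; recursion stops.
depth values: 0, 1, 1, 2, 2, 2, 3, 3, 4; the maximum is 4.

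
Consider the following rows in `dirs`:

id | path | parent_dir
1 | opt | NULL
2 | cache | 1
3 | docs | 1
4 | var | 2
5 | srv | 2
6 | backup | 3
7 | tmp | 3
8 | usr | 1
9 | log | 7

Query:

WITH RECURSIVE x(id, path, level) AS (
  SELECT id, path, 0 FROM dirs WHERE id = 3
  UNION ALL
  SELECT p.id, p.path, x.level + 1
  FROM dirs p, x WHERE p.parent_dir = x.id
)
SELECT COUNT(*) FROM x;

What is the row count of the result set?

4

Base: id=3 (docs) at level 0.
Iteration 1: rows with parent_dir in {3} -> backup (id 6, level 1), tmp (id 7, level 1).
Iteration 2: rows with parent_dir in {6,7} -> log (id 9, level 2).
Iteration 3: no rows with parent_dir in {9}; recursion stops.
Total rows emitted: 4.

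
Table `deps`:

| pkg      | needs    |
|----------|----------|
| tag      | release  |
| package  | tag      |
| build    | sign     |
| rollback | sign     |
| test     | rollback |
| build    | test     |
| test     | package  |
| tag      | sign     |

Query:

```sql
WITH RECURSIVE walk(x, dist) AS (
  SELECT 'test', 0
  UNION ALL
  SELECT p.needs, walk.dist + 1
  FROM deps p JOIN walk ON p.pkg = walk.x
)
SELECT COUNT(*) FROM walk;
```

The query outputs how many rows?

Base: (test, dist=0).
Iteration 1: edges from {test} -> (package, dist=1), (rollback, dist=1).
Iteration 2: edges from {package,rollback} -> (sign, dist=2), (tag, dist=2).
Iteration 3: edges from {sign,tag} -> (release, dist=3), (sign, dist=3).
Iteration 4: no outgoing edges from {release,sign}; recursion stops.
Total rows emitted: 7.

7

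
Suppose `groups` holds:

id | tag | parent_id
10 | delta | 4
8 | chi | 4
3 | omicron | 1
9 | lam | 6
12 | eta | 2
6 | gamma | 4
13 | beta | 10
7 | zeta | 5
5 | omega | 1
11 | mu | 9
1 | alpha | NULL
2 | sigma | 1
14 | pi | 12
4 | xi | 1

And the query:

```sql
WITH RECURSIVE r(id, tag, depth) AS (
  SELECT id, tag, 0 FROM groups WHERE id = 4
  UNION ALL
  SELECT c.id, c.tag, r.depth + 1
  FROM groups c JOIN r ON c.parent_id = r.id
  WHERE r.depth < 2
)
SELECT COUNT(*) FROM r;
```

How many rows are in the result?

6

Base: id=4 (xi) at depth 0.
Iteration 1: rows with parent_id in {4} -> gamma (id 6, depth 1), chi (id 8, depth 1), delta (id 10, depth 1).
Iteration 2: rows with parent_id in {6,8,10} -> lam (id 9, depth 2), beta (id 13, depth 2).
Iteration 3: depth < 2 fails for all current rows; recursion stops.
Total rows emitted: 6.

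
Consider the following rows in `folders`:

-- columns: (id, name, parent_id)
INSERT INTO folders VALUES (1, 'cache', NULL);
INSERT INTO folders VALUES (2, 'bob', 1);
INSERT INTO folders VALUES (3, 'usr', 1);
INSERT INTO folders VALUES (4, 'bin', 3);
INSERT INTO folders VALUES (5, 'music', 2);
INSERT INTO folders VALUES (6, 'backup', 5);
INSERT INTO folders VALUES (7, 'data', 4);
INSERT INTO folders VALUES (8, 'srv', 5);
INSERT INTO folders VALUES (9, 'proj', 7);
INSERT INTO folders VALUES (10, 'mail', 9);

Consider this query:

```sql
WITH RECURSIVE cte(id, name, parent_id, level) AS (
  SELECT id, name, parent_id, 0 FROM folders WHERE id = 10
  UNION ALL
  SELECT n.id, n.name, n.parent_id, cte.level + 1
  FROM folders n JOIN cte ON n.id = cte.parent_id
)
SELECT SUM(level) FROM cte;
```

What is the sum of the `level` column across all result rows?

Base: id=10 (mail), parent_id=9, level 0.
Iteration 1: join on id=9 -> proj (id 9, parent_id=7, level 1).
Iteration 2: join on id=7 -> data (id 7, parent_id=4, level 2).
Iteration 3: join on id=4 -> bin (id 4, parent_id=3, level 3).
Iteration 4: join on id=3 -> usr (id 3, parent_id=1, level 4).
Iteration 5: join on id=1 -> cache (id 1, parent_id=NULL, level 5).
Iteration 6: parent_id is NULL; no match; recursion stops.
SUM(level) = 0 + 1 + 2 + 3 + 4 + 5 = 15.

15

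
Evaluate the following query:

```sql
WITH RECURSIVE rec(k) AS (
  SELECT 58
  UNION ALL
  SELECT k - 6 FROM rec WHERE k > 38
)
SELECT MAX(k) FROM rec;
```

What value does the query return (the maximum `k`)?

Base: k=58.
Iteration 1: 58 > 38 holds -> k = 58 - 6 = 52.
Iteration 2: 52 > 38 holds -> k = 52 - 6 = 46.
Iteration 3: 46 > 38 holds -> k = 46 - 6 = 40.
Iteration 4: 40 > 38 holds -> k = 40 - 6 = 34.
Iteration 5: 34 > 38 fails; recursion stops.
k values: 58, 52, 46, 40, 34; the maximum is 58.

58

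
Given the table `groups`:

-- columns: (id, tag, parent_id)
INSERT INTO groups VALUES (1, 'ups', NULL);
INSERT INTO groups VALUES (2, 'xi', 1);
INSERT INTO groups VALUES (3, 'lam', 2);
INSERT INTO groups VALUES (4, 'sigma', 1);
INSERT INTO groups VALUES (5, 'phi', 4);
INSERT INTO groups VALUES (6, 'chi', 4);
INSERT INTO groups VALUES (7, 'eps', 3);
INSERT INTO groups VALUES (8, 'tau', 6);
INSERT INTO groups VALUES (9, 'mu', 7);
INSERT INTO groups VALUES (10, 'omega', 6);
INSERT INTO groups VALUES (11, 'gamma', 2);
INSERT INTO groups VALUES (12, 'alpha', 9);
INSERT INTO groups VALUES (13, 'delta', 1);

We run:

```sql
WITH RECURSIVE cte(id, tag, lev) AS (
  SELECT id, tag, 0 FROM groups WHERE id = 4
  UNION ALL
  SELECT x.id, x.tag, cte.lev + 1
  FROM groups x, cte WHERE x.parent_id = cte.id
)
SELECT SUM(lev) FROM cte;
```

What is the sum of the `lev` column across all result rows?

6

Base: id=4 (sigma) at lev 0.
Iteration 1: rows with parent_id in {4} -> phi (id 5, lev 1), chi (id 6, lev 1).
Iteration 2: rows with parent_id in {5,6} -> tau (id 8, lev 2), omega (id 10, lev 2).
Iteration 3: no rows with parent_id in {8,10}; recursion stops.
SUM(lev) = 0 + 1 + 1 + 2 + 2 = 6.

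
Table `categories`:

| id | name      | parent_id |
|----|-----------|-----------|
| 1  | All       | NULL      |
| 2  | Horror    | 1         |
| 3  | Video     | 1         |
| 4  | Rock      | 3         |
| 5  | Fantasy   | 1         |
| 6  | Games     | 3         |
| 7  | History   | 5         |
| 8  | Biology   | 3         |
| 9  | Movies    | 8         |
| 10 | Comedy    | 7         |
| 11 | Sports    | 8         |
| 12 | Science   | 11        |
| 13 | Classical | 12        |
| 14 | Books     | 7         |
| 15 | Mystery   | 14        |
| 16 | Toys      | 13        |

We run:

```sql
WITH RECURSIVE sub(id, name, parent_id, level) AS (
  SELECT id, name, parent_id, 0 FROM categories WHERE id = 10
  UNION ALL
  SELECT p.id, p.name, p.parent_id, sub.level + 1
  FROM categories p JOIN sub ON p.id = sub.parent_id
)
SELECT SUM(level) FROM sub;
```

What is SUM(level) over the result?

6

Base: id=10 (Comedy), parent_id=7, level 0.
Iteration 1: join on id=7 -> History (id 7, parent_id=5, level 1).
Iteration 2: join on id=5 -> Fantasy (id 5, parent_id=1, level 2).
Iteration 3: join on id=1 -> All (id 1, parent_id=NULL, level 3).
Iteration 4: parent_id is NULL; no match; recursion stops.
SUM(level) = 0 + 1 + 2 + 3 = 6.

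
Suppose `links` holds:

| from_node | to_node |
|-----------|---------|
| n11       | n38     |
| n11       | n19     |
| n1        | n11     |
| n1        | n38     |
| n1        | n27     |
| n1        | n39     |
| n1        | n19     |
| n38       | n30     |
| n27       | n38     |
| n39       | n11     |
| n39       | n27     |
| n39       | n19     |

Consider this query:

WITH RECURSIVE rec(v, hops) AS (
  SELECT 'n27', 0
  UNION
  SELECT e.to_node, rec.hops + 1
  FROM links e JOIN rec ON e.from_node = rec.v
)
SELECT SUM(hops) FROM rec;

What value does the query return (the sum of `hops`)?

Base: (n27, hops=0).
Iteration 1: edges from {n27} -> (n38, hops=1).
Iteration 2: edges from {n38} -> (n30, hops=2).
Iteration 3: no outgoing edges from {n30}; recursion stops.
SUM(hops) = 0 + 1 + 2 = 3.

3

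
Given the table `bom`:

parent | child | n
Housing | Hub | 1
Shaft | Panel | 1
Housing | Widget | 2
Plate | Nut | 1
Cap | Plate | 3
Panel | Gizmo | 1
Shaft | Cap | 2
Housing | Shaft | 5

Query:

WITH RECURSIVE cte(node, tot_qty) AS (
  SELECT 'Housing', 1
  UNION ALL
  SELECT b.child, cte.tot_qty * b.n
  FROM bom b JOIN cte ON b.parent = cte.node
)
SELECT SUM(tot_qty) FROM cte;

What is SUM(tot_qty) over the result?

89

Base: (Housing, tot_qty=1).
Iteration 1: components of {Housing} -> Hub = 1*1 = 1, Shaft = 1*5 = 5, Widget = 1*2 = 2.
Iteration 2: components of {Hub,Shaft,Widget} -> Cap = 5*2 = 10, Panel = 5*1 = 5.
Iteration 3: components of {Cap,Panel} -> Gizmo = 5*1 = 5, Plate = 10*3 = 30.
Iteration 4: components of {Gizmo,Plate} -> Nut = 30*1 = 30.
Iteration 5: no further components; recursion stops.
SUM(tot_qty) = 1 + 1 + 5 + 2 + 10 + 5 + 30 + 5 + 30 = 89.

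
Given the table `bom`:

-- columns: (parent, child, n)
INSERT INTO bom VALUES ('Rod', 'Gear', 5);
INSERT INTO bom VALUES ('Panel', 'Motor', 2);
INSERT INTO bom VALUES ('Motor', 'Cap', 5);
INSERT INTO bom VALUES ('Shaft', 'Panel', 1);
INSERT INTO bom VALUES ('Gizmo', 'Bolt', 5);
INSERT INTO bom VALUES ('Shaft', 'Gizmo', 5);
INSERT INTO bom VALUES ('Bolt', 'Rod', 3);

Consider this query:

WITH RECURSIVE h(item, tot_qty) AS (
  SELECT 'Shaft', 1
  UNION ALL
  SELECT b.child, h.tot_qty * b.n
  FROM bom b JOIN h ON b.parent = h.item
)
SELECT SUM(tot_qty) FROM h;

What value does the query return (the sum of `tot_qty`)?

494

Base: (Shaft, tot_qty=1).
Iteration 1: components of {Shaft} -> Gizmo = 1*5 = 5, Panel = 1*1 = 1.
Iteration 2: components of {Gizmo,Panel} -> Bolt = 5*5 = 25, Motor = 1*2 = 2.
Iteration 3: components of {Bolt,Motor} -> Cap = 2*5 = 10, Rod = 25*3 = 75.
Iteration 4: components of {Cap,Rod} -> Gear = 75*5 = 375.
Iteration 5: no further components; recursion stops.
SUM(tot_qty) = 1 + 1 + 5 + 2 + 25 + 10 + 75 + 375 = 494.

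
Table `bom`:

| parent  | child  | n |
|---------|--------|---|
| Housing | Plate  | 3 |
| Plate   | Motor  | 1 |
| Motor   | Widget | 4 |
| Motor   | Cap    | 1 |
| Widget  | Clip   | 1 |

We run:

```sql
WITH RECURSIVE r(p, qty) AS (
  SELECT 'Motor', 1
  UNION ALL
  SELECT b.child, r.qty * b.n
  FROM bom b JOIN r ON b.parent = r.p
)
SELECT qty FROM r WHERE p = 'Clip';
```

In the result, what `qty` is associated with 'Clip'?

4

Base: (Motor, qty=1).
Iteration 1: components of {Motor} -> Cap = 1*1 = 1, Widget = 1*4 = 4.
Iteration 2: components of {Cap,Widget} -> Clip = 4*1 = 4.
Iteration 3: no further components; recursion stops.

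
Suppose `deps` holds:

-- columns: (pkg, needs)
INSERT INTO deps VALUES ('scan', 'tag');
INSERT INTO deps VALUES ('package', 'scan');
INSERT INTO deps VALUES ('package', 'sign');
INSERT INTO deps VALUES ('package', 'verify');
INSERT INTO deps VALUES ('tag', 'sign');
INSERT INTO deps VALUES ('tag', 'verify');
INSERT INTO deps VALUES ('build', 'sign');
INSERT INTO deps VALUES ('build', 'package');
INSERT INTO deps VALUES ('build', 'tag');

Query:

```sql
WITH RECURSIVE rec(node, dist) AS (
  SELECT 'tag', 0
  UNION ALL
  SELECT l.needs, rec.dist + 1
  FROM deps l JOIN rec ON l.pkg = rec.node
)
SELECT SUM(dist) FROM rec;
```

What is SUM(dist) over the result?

2

Base: (tag, dist=0).
Iteration 1: edges from {tag} -> (sign, dist=1), (verify, dist=1).
Iteration 2: no outgoing edges from {sign,verify}; recursion stops.
SUM(dist) = 0 + 1 + 1 = 2.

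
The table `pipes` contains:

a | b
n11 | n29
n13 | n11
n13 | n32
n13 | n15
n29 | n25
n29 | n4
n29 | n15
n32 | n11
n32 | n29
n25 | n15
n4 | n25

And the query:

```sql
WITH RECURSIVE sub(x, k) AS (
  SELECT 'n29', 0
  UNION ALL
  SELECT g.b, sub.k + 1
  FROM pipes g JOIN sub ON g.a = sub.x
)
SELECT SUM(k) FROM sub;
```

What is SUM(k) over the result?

Base: (n29, k=0).
Iteration 1: edges from {n29} -> (n15, k=1), (n25, k=1), (n4, k=1).
Iteration 2: edges from {n15,n25,n4} -> (n15, k=2), (n25, k=2).
Iteration 3: edges from {n15,n25} -> (n15, k=3).
Iteration 4: no outgoing edges from {n15}; recursion stops.
SUM(k) = 0 + 1 + 1 + 1 + 2 + 2 + 3 = 10.

10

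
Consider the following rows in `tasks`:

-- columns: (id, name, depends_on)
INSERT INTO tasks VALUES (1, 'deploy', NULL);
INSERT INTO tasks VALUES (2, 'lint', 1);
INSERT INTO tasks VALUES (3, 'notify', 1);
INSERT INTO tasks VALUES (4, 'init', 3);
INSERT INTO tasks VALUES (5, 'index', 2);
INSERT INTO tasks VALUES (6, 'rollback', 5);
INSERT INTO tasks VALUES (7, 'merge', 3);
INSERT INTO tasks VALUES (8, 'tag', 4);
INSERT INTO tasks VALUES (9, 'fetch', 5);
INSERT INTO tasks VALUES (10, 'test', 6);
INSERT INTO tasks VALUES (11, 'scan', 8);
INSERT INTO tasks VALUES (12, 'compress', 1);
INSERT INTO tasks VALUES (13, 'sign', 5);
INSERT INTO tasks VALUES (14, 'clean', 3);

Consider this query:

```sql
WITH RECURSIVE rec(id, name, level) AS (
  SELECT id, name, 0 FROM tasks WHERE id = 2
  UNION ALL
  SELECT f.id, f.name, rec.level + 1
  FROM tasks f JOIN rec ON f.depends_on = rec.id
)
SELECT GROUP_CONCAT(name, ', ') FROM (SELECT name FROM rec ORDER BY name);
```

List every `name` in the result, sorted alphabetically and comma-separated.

Base: id=2 (lint) at level 0.
Iteration 1: rows with depends_on in {2} -> index (id 5, level 1).
Iteration 2: rows with depends_on in {5} -> rollback (id 6, level 2), fetch (id 9, level 2), sign (id 13, level 2).
Iteration 3: rows with depends_on in {6,9,13} -> test (id 10, level 3).
Iteration 4: no rows with depends_on in {10}; recursion stops.

fetch, index, lint, rollback, sign, test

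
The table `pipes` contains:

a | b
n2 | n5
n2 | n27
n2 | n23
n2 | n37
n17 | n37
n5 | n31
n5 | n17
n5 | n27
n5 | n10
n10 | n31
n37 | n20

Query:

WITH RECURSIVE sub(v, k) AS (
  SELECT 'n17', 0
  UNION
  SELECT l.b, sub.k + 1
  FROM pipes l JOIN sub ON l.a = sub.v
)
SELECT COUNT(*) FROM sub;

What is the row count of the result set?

3

Base: (n17, k=0).
Iteration 1: edges from {n17} -> (n37, k=1).
Iteration 2: edges from {n37} -> (n20, k=2).
Iteration 3: no outgoing edges from {n20}; recursion stops.
Total rows emitted: 3.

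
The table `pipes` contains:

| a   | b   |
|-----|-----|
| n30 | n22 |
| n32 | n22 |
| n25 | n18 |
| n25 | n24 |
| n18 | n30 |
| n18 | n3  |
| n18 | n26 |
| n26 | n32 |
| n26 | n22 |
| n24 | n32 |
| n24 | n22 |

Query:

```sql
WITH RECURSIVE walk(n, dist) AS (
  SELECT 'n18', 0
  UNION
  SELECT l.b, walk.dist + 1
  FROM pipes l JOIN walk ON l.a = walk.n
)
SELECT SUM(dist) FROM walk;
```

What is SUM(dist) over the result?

Base: (n18, dist=0).
Iteration 1: edges from {n18} -> (n26, dist=1), (n3, dist=1), (n30, dist=1).
Iteration 2: edges from {n26,n3,n30} -> (n22, dist=2), (n32, dist=2). [UNION drops 1 duplicate row(s)]
Iteration 3: edges from {n22,n32} -> (n22, dist=3).
Iteration 4: no outgoing edges from {n22}; recursion stops.
SUM(dist) = 0 + 1 + 1 + 1 + 2 + 2 + 3 = 10.

10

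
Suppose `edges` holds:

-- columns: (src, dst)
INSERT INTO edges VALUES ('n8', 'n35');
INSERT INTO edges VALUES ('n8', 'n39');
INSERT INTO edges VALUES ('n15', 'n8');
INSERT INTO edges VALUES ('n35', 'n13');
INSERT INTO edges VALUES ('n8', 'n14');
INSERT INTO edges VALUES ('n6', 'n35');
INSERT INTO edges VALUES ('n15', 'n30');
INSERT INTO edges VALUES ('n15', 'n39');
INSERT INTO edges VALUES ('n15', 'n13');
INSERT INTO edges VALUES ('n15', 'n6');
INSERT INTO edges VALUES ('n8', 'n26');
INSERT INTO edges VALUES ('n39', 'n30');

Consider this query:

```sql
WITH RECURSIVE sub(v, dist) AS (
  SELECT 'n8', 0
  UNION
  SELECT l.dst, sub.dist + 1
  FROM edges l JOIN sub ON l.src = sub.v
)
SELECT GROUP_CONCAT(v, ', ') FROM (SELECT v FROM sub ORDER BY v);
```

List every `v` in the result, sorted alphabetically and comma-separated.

Base: (n8, dist=0).
Iteration 1: edges from {n8} -> (n14, dist=1), (n26, dist=1), (n35, dist=1), (n39, dist=1).
Iteration 2: edges from {n14,n26,n35,n39} -> (n13, dist=2), (n30, dist=2).
Iteration 3: no outgoing edges from {n13,n30}; recursion stops.

n13, n14, n26, n30, n35, n39, n8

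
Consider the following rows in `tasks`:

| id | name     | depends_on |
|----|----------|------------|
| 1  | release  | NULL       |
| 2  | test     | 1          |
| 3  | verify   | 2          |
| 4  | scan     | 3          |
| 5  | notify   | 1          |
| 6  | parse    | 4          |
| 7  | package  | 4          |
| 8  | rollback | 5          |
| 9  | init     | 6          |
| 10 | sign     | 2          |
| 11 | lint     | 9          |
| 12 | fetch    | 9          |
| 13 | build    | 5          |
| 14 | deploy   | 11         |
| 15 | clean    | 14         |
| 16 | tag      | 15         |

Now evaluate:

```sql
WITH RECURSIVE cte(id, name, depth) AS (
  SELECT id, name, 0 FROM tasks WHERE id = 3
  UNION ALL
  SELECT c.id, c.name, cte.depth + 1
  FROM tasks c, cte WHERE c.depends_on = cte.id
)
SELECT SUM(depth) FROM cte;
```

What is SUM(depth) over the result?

34

Base: id=3 (verify) at depth 0.
Iteration 1: rows with depends_on in {3} -> scan (id 4, depth 1).
Iteration 2: rows with depends_on in {4} -> parse (id 6, depth 2), package (id 7, depth 2).
Iteration 3: rows with depends_on in {6,7} -> init (id 9, depth 3).
Iteration 4: rows with depends_on in {9} -> lint (id 11, depth 4), fetch (id 12, depth 4).
Iteration 5: rows with depends_on in {11,12} -> deploy (id 14, depth 5).
Iteration 6: rows with depends_on in {14} -> clean (id 15, depth 6).
Iteration 7: rows with depends_on in {15} -> tag (id 16, depth 7).
Iteration 8: no rows with depends_on in {16}; recursion stops.
SUM(depth) = 0 + 1 + 2 + 2 + 3 + 4 + 4 + 5 + 6 + 7 = 34.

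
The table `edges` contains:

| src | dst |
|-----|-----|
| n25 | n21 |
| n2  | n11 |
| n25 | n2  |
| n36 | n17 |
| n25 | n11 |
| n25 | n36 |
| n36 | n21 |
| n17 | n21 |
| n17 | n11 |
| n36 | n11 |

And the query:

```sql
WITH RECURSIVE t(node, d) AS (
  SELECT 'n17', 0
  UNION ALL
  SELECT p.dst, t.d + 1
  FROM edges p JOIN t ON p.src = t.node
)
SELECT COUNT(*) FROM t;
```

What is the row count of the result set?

3

Base: (n17, d=0).
Iteration 1: edges from {n17} -> (n11, d=1), (n21, d=1).
Iteration 2: no outgoing edges from {n11,n21}; recursion stops.
Total rows emitted: 3.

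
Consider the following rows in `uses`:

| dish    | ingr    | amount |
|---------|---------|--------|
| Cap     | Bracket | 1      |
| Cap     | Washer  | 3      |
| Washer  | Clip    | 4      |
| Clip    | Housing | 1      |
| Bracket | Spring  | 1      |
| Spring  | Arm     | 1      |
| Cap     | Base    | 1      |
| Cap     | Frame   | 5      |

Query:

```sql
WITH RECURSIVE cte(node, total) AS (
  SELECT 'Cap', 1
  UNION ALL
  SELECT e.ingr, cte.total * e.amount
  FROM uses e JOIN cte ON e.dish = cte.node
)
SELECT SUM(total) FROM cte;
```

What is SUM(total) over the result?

Base: (Cap, total=1).
Iteration 1: components of {Cap} -> Base = 1*1 = 1, Bracket = 1*1 = 1, Frame = 1*5 = 5, Washer = 1*3 = 3.
Iteration 2: components of {Base,Bracket,Frame,Washer} -> Clip = 3*4 = 12, Spring = 1*1 = 1.
Iteration 3: components of {Clip,Spring} -> Arm = 1*1 = 1, Housing = 12*1 = 12.
Iteration 4: no further components; recursion stops.
SUM(total) = 1 + 1 + 3 + 1 + 5 + 1 + 12 + 1 + 12 = 37.

37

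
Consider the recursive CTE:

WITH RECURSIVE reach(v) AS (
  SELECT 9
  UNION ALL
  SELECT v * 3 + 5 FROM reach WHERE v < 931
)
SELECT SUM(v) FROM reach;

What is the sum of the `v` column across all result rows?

Base: v=9.
Iteration 1: 9 < 931 holds -> v = 9 * 3 + 5 = 32.
Iteration 2: 32 < 931 holds -> v = 32 * 3 + 5 = 101.
Iteration 3: 101 < 931 holds -> v = 101 * 3 + 5 = 308.
Iteration 4: 308 < 931 holds -> v = 308 * 3 + 5 = 929.
Iteration 5: 929 < 931 holds -> v = 929 * 3 + 5 = 2792.
Iteration 6: 2792 < 931 fails; recursion stops.
SUM(v) = 9 + 32 + 101 + 308 + 929 + 2792 = 4171.

4171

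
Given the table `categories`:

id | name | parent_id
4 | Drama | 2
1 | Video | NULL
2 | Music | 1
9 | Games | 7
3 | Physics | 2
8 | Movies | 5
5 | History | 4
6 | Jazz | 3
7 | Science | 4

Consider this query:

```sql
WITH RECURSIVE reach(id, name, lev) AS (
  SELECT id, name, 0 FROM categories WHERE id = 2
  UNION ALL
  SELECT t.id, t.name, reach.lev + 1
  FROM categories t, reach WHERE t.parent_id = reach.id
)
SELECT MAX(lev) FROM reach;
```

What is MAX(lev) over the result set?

Base: id=2 (Music) at lev 0.
Iteration 1: rows with parent_id in {2} -> Physics (id 3, lev 1), Drama (id 4, lev 1).
Iteration 2: rows with parent_id in {3,4} -> History (id 5, lev 2), Jazz (id 6, lev 2), Science (id 7, lev 2).
Iteration 3: rows with parent_id in {5,6,7} -> Movies (id 8, lev 3), Games (id 9, lev 3).
Iteration 4: no rows with parent_id in {8,9}; recursion stops.
lev values: 0, 1, 1, 2, 2, 2, 3, 3; the maximum is 3.

3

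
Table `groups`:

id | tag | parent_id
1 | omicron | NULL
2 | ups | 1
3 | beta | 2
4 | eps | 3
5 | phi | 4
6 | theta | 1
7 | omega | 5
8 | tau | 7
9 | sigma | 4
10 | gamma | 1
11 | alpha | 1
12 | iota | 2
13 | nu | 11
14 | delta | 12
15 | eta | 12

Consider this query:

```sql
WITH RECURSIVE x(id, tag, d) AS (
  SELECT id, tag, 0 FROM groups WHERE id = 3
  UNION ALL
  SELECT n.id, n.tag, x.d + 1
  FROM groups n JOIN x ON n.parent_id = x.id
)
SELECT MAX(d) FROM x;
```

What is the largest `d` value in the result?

Base: id=3 (beta) at d 0.
Iteration 1: rows with parent_id in {3} -> eps (id 4, d 1).
Iteration 2: rows with parent_id in {4} -> phi (id 5, d 2), sigma (id 9, d 2).
Iteration 3: rows with parent_id in {5,9} -> omega (id 7, d 3).
Iteration 4: rows with parent_id in {7} -> tau (id 8, d 4).
Iteration 5: no rows with parent_id in {8}; recursion stops.
d values: 0, 1, 2, 2, 3, 4; the maximum is 4.

4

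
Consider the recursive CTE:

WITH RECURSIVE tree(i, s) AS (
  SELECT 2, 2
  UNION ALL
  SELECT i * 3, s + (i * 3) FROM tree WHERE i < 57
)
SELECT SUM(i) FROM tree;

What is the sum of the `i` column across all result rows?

242

Base: i=2, s=2.
Iteration 1: 2 < 57 holds -> i = 2 * 3 = 6, s = 2 + 6 = 8.
Iteration 2: 6 < 57 holds -> i = 6 * 3 = 18, s = 8 + 18 = 26.
Iteration 3: 18 < 57 holds -> i = 18 * 3 = 54, s = 26 + 54 = 80.
Iteration 4: 54 < 57 holds -> i = 54 * 3 = 162, s = 80 + 162 = 242.
Iteration 5: 162 < 57 fails; recursion stops.
SUM(i) = 2 + 6 + 18 + 54 + 162 = 242.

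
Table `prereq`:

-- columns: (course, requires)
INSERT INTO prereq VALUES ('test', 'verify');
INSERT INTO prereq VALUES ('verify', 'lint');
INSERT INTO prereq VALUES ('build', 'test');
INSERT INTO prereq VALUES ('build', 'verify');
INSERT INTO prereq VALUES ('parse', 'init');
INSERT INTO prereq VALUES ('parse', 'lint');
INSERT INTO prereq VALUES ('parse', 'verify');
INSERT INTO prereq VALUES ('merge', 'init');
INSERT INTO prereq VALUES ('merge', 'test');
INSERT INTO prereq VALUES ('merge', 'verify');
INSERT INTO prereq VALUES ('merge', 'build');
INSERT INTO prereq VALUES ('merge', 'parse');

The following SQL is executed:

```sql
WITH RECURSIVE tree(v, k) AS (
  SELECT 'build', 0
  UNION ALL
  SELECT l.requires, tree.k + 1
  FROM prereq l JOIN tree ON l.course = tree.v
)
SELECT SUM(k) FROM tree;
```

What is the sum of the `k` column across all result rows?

Base: (build, k=0).
Iteration 1: edges from {build} -> (test, k=1), (verify, k=1).
Iteration 2: edges from {test,verify} -> (lint, k=2), (verify, k=2).
Iteration 3: edges from {lint,verify} -> (lint, k=3).
Iteration 4: no outgoing edges from {lint}; recursion stops.
SUM(k) = 0 + 1 + 1 + 2 + 2 + 3 = 9.

9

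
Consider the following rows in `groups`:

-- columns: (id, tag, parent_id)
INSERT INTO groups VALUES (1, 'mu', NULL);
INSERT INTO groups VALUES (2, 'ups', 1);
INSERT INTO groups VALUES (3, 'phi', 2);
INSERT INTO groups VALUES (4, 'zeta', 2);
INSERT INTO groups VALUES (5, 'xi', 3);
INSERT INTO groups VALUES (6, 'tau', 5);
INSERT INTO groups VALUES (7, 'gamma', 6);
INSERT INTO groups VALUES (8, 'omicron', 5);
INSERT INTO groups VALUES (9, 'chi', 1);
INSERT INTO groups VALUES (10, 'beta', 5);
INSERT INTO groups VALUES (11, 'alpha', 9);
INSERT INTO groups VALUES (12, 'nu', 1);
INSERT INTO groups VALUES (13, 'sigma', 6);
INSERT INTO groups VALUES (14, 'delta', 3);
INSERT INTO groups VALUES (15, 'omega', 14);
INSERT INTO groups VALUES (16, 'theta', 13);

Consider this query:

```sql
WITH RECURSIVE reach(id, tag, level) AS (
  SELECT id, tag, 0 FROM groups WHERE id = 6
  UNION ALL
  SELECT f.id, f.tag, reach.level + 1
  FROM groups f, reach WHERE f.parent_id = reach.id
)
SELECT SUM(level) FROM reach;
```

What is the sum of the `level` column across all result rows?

Base: id=6 (tau) at level 0.
Iteration 1: rows with parent_id in {6} -> gamma (id 7, level 1), sigma (id 13, level 1).
Iteration 2: rows with parent_id in {7,13} -> theta (id 16, level 2).
Iteration 3: no rows with parent_id in {16}; recursion stops.
SUM(level) = 0 + 1 + 1 + 2 = 4.

4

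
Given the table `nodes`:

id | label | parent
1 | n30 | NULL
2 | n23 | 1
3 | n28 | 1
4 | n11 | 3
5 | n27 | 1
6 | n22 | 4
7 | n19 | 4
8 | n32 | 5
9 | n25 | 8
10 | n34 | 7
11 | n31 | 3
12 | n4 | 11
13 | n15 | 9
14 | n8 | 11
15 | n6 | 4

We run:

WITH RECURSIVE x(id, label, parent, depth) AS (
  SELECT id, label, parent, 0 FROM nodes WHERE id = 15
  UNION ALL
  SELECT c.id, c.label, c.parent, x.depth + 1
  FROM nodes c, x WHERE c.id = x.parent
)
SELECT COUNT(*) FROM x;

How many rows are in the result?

Base: id=15 (n6), parent=4, depth 0.
Iteration 1: join on id=4 -> n11 (id 4, parent=3, depth 1).
Iteration 2: join on id=3 -> n28 (id 3, parent=1, depth 2).
Iteration 3: join on id=1 -> n30 (id 1, parent=NULL, depth 3).
Iteration 4: parent is NULL; no match; recursion stops.
Total rows emitted: 4.

4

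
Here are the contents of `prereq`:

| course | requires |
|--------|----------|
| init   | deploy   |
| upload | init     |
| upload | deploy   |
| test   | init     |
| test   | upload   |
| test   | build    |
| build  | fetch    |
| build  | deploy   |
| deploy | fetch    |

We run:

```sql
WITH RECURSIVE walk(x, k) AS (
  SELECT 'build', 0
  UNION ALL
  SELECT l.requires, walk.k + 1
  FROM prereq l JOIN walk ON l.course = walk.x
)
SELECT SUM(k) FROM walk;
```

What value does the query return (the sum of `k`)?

Base: (build, k=0).
Iteration 1: edges from {build} -> (deploy, k=1), (fetch, k=1).
Iteration 2: edges from {deploy,fetch} -> (fetch, k=2).
Iteration 3: no outgoing edges from {fetch}; recursion stops.
SUM(k) = 0 + 1 + 1 + 2 = 4.

4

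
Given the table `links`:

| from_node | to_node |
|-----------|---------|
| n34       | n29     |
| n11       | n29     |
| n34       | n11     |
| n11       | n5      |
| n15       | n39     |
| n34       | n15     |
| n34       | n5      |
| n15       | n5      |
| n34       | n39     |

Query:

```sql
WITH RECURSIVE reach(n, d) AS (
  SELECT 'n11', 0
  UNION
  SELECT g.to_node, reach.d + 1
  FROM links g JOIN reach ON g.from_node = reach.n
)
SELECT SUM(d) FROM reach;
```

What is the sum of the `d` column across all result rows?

2

Base: (n11, d=0).
Iteration 1: edges from {n11} -> (n29, d=1), (n5, d=1).
Iteration 2: no outgoing edges from {n29,n5}; recursion stops.
SUM(d) = 0 + 1 + 1 = 2.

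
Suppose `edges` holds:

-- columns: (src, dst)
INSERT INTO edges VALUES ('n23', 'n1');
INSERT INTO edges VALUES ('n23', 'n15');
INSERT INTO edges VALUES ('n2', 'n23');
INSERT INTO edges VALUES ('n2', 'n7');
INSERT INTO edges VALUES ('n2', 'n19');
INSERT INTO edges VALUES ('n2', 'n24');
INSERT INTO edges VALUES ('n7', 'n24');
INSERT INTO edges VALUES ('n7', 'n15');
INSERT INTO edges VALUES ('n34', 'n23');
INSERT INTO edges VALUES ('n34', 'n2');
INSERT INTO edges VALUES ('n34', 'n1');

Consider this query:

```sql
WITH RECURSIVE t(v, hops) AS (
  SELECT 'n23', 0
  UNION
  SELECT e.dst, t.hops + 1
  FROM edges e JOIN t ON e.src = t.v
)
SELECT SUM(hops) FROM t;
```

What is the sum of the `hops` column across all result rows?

Base: (n23, hops=0).
Iteration 1: edges from {n23} -> (n1, hops=1), (n15, hops=1).
Iteration 2: no outgoing edges from {n1,n15}; recursion stops.
SUM(hops) = 0 + 1 + 1 = 2.

2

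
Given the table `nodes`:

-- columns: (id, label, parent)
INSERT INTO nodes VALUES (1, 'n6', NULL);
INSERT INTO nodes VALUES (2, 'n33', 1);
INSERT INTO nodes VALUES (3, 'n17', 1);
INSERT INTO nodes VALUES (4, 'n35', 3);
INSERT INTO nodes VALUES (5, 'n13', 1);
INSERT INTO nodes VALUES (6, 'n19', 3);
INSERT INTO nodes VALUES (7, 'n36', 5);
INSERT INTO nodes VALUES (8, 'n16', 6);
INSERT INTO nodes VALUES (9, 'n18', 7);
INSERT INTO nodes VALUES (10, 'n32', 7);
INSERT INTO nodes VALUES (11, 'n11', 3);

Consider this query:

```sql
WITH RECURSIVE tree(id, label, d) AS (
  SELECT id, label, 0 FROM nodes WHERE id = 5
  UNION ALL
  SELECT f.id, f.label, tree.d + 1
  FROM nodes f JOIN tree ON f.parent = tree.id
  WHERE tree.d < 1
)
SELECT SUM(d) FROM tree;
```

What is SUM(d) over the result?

1

Base: id=5 (n13) at d 0.
Iteration 1: rows with parent in {5} -> n36 (id 7, d 1).
Iteration 2: d < 1 fails for all current rows; recursion stops.
SUM(d) = 0 + 1 = 1.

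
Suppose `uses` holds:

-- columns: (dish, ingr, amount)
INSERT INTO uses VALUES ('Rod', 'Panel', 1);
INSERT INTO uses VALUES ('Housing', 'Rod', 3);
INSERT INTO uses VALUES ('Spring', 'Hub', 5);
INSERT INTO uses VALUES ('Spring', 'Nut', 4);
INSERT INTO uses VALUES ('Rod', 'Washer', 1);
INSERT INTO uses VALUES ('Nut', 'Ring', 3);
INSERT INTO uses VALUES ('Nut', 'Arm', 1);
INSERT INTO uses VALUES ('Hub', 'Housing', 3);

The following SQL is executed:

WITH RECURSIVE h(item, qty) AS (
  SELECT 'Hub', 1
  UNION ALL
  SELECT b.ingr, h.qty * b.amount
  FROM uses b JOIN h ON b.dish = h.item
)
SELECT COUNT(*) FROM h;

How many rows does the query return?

Base: (Hub, qty=1).
Iteration 1: components of {Hub} -> Housing = 1*3 = 3.
Iteration 2: components of {Housing} -> Rod = 3*3 = 9.
Iteration 3: components of {Rod} -> Panel = 9*1 = 9, Washer = 9*1 = 9.
Iteration 4: no further components; recursion stops.
Total rows emitted: 5.

5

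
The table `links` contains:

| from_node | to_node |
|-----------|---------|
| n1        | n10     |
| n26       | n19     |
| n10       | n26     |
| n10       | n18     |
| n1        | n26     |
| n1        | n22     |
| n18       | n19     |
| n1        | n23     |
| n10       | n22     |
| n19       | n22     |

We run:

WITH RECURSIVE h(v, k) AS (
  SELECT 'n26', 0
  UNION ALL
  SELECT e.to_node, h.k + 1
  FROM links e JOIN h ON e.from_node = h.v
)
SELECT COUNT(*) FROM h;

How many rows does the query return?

Base: (n26, k=0).
Iteration 1: edges from {n26} -> (n19, k=1).
Iteration 2: edges from {n19} -> (n22, k=2).
Iteration 3: no outgoing edges from {n22}; recursion stops.
Total rows emitted: 3.

3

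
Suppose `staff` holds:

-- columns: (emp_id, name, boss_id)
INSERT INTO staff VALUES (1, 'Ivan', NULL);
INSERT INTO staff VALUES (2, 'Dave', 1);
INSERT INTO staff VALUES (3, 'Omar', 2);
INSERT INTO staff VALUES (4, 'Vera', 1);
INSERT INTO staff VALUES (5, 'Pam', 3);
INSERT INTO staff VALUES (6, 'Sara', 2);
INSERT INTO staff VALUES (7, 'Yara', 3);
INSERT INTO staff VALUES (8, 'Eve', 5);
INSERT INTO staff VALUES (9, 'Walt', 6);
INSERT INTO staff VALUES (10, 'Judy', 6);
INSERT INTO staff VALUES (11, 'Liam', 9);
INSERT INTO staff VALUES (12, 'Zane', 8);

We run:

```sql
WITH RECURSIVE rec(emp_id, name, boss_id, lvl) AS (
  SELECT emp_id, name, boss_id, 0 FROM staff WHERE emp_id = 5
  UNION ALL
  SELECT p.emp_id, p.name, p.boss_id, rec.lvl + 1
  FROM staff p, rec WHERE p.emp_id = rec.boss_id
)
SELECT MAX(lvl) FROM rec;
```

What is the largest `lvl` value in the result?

Base: emp_id=5 (Pam), boss_id=3, lvl 0.
Iteration 1: join on emp_id=3 -> Omar (id 3, boss_id=2, lvl 1).
Iteration 2: join on emp_id=2 -> Dave (id 2, boss_id=1, lvl 2).
Iteration 3: join on emp_id=1 -> Ivan (id 1, boss_id=NULL, lvl 3).
Iteration 4: boss_id is NULL; no match; recursion stops.
lvl values: 0, 1, 2, 3; the maximum is 3.

3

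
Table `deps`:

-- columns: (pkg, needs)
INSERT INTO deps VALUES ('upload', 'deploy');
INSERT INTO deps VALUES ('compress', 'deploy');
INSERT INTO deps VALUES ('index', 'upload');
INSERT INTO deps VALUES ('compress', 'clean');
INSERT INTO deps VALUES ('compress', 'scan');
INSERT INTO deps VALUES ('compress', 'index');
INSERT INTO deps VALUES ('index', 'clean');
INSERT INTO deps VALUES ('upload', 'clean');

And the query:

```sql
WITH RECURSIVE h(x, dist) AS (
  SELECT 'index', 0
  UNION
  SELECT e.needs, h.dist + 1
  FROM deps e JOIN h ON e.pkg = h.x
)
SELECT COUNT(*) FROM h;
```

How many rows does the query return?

5

Base: (index, dist=0).
Iteration 1: edges from {index} -> (clean, dist=1), (upload, dist=1).
Iteration 2: edges from {clean,upload} -> (clean, dist=2), (deploy, dist=2).
Iteration 3: no outgoing edges from {clean,deploy}; recursion stops.
Total rows emitted: 5.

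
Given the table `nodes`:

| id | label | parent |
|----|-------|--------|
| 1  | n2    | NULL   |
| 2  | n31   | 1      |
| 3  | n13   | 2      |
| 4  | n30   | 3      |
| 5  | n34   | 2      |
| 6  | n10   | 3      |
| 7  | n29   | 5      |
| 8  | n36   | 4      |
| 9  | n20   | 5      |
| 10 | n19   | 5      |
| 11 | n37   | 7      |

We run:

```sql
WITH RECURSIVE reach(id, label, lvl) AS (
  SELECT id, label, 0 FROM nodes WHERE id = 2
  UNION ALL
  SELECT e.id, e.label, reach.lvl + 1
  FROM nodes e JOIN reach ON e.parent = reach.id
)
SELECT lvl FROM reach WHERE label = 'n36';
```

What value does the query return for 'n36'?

Base: id=2 (n31) at lvl 0.
Iteration 1: rows with parent in {2} -> n13 (id 3, lvl 1), n34 (id 5, lvl 1).
Iteration 2: rows with parent in {3,5} -> n30 (id 4, lvl 2), n10 (id 6, lvl 2), n29 (id 7, lvl 2), n20 (id 9, lvl 2), n19 (id 10, lvl 2).
Iteration 3: rows with parent in {4,6,7,9,10} -> n36 (id 8, lvl 3), n37 (id 11, lvl 3).
Iteration 4: no rows with parent in {8,11}; recursion stops.

3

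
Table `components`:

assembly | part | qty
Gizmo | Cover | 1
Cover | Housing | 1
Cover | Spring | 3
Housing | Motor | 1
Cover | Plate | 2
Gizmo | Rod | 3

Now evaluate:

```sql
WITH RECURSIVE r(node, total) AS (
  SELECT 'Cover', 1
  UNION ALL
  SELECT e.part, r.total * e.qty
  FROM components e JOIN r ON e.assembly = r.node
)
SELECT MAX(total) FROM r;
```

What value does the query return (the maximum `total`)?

Base: (Cover, total=1).
Iteration 1: components of {Cover} -> Housing = 1*1 = 1, Plate = 1*2 = 2, Spring = 1*3 = 3.
Iteration 2: components of {Housing,Plate,Spring} -> Motor = 1*1 = 1.
Iteration 3: no further components; recursion stops.
total values: 1, 1, 3, 2, 1; the maximum is 3.

3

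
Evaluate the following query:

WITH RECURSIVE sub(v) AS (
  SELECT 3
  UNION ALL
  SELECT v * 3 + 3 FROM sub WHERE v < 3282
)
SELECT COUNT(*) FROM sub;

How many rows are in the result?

Base: v=3.
Iteration 1: 3 < 3282 holds -> v = 3 * 3 + 3 = 12.
Iteration 2: 12 < 3282 holds -> v = 12 * 3 + 3 = 39.
Iteration 3: 39 < 3282 holds -> v = 39 * 3 + 3 = 120.
Iteration 4: 120 < 3282 holds -> v = 120 * 3 + 3 = 363.
Iteration 5: 363 < 3282 holds -> v = 363 * 3 + 3 = 1092.
Iteration 6: 1092 < 3282 holds -> v = 1092 * 3 + 3 = 3279.
Iteration 7: 3279 < 3282 holds -> v = 3279 * 3 + 3 = 9840.
Iteration 8: 9840 < 3282 fails; recursion stops.
Total rows emitted: 8.

8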